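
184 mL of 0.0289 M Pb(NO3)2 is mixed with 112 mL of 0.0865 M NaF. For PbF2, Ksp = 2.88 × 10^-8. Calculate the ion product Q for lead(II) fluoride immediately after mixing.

Total volume = 184 + 112 = 296 mL.
[Pb^2+] = 2.89 × 10^-2 × (184/296) = 1.796 × 10^-2 M
[F^-] = 8.65 x 10^-2 × (112/296) = 3.273 × 10^-2 M
PbF2(s) ⇌ Pb^2+(aq) + 2 F^-(aq), so Q = [Pb^2+][F^-]^2
Q = (1.796 × 10^-2)(3.273 x 10^-2)^2 = 1.92 × 10^-5
Q > Ksp, so PbF2 will precipitate.

1.92 × 10^-5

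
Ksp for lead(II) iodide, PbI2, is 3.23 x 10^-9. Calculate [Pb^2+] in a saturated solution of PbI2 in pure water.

PbI2(s) ⇌ Pb^2+(aq) + 2 I^-(aq)
Ksp = [Pb^2+][I^-]^2
For each mole of PbI2 that dissolves: [Pb^2+] = s, [I^-] = 2s.
Ksp = s(2s)^2 = 4s^3
s^3 = 3.23 x 10^-9 / 4, so s = 9.312 x 10^-4 M
[Pb^2+] = s = 9.31 x 10^-4 M

[Pb^2+] ≈ 9.31 × 10^-4 M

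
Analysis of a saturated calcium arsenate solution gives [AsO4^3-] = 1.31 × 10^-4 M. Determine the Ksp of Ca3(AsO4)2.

1.30 × 10^-19

Ca3(AsO4)2(s) ⇌ 3 Ca^2+(aq) + 2 AsO4^3-(aq)
Stoichiometry gives [Ca^2+] = (3/2)[AsO4^3-] = 1.965 x 10^-4 M.
Ksp = [Ca^2+]^3[AsO4^3-]^2
Ksp = (1.965 × 10^-4)^3 × (1.31 × 10^-4)^2 = 1.30 × 10^-19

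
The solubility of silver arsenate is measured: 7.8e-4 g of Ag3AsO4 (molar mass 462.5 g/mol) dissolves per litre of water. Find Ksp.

Ksp = 2.2 × 10^-22

Molar solubility s = (7.8 × 10^-4 g/L) / (462.5 g/mol) = 1.69 x 10^-6 M.
Ag3AsO4(s) ⇌ 3 Ag^+(aq) + AsO4^3-(aq)
For each mole of Ag3AsO4 that dissolves: [Ag^+] = 3s, [AsO4^3-] = s.
Ksp = [Ag^+]^3[AsO4^3-]
So Ksp = (3s)^3 × s = 27s^4
With s = 1.69 × 10^-6: Ksp = 2.2 × 10^-22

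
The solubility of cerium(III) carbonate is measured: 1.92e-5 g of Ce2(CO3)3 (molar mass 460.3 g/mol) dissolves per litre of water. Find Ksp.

Molar solubility s = (1.92 x 10^-5 g/L) / (460.3 g/mol) = 4.171 x 10^-8 M.
Ce2(CO3)3(s) ⇌ 2 Ce^3+(aq) + 3 CO3^2-(aq)
With molar solubility s: [Ce^3+] = 2s, [CO3^2-] = 3s.
Ksp = [Ce^3+]^2[CO3^2-]^3
Ksp = (2s)^2(3s)^3 = 108s^5
Ksp = 108 × (4.171 × 10^-8)^5 = 1.36 x 10^-35

Ksp = 1.36 x 10^-35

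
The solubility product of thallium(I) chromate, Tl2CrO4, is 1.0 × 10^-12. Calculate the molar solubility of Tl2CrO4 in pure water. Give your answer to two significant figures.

Tl2CrO4(s) <=> 2 Tl^+(aq) + CrO4^2-(aq)
Ksp = [Tl^+]^2[CrO4^2-]
If s mol/L of Tl2CrO4 dissolves, [Tl^+] = 2s and [CrO4^2-] = s.
So Ksp = (2s)^2 × s = 4s^3
s = (1.0 × 10^-12 / 4)^(1/3) = 6.3 × 10^-5 M

s = 6.3 × 10^-5 M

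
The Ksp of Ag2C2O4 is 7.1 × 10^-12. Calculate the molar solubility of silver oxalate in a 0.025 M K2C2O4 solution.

s ≈ 8.4 × 10^-6 M

Ag2C2O4(s) ⇌ 2 Ag^+(aq) + C2O4^2-(aq)
Ksp = [Ag^+]^2[C2O4^2-]
Let s = moles of Ag2C2O4 that dissolve per litre. [Ag^+] = 2s, [C2O4^2-] = 0.025 + s ≈ 0.025 (Ksp is small, so little additional dissolves).
Ksp ≈ (2s)^2 × 0.025
s = 8.4 × 10^-6 M
Check: s = 8.4 x 10^-6 ≪ 0.025, so the approximation is valid.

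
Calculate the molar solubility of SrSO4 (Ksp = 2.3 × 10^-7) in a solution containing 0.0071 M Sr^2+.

SrSO4(s) ⇌ Sr^2+ + SO4^2-
Ksp = [Sr^2+][SO4^2-]
Let s be the molar solubility in this solution. [Sr^2+] = 0.0071 + s ≈ 0.0071, [SO4^2-] = s (common-ion effect: Sr^2+ is already 0.0071 M).
Ksp ≈ 0.0071 × s
s = 3.2 × 10^-5 M
Check: s = 3.2 x 10^-5 ≪ 0.0071, so the approximation is valid.

s = 3.2 × 10^-5 M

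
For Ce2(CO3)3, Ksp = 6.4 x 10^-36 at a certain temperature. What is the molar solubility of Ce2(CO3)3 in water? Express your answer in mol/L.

Ce2(CO3)3(s) <=> 2 Ce^3+(aq) + 3 CO3^2-(aq)
Ksp = [Ce^3+]^2[CO3^2-]^3
Let s = molar solubility. Then [Ce^3+] = 2s and [CO3^2-] = 3s.
Ksp = (2s)^2(3s)^3 = 108s^5
s = (6.4 x 10^-36 / 108)^(1/5) = 3.6 × 10^-8 M

3.6 × 10^-8 M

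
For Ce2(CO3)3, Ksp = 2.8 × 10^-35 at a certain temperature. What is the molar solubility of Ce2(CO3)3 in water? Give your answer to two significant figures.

4.8 × 10^-8 M

Ce2(CO3)3(s) <=> 2 Ce^3+ + 3 CO3^2-
Ksp = [Ce^3+]^2[CO3^2-]^3
Let s = molar solubility. Then [Ce^3+] = 2s and [CO3^2-] = 3s.
So Ksp = (2s)^2 × (3s)^3 = 108s^5
Solving, s = (2.8 × 10^-35/108)^(1/5) = 4.8 × 10^-8 M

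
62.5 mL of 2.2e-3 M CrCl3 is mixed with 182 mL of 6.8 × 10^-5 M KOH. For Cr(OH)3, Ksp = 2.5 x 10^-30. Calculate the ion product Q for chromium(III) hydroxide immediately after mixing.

Q = 7.3e-17

Total volume = 62.5 + 182 = 244.5 mL.
[Cr^3+] = 2.2 × 10^-3 × (62.5/244.5) = 5.62 × 10^-4 M
[OH^-] = 6.8 x 10^-5 × (182/244.5) = 5.06 × 10^-5 M
Cr(OH)3(s) ⇌ Cr^3+ + 3 OH^-, so Q = [Cr^3+][OH^-]^3
Q = (5.62 × 10^-4)(5.06 x 10^-5)^3 = 7.3 x 10^-17
Q > Ksp, so Cr(OH)3 will precipitate.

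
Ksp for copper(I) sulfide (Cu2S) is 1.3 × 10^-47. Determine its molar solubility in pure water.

1.5 × 10^-16 M

Cu2S(s) ⇌ 2 Cu^+(aq) + S^2-(aq)
Ksp = [Cu^+]^2[S^2-]
With molar solubility s: [Cu^+] = 2s, [S^2-] = s.
Substituting: Ksp = (2s)^2s = 4s^3
Solving, s = (1.3 × 10^-47/4)^(1/3) = 1.5 × 10^-16 M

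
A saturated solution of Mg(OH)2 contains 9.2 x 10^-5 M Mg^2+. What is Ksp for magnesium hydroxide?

Ksp ≈ 3.1e-12

Mg(OH)2(s) ⇌ Mg^2+(aq) + 2 OH^-(aq)
Stoichiometry gives [OH^-] = (2/1)[Mg^2+] = 1.84 × 10^-4 M.
Ksp = [Mg^2+][OH^-]^2
Ksp = 9.2 × 10^-5 × (1.84 × 10^-4)^2 = 3.1 × 10^-12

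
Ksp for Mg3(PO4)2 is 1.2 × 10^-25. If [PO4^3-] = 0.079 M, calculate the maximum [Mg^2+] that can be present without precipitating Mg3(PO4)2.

[Mg^2+] ≈ 2.7 × 10^-8 M

Mg3(PO4)2(s) ⇌ 3 Mg^2+ + 2 PO4^3-
Ksp = [Mg^2+]^3[PO4^3-]^2
Precipitation begins when Q = Ksp. With [PO4^3-] = 0.079 M:
1.2 × 10^-25 = (0.079)^2 × [Mg^2+]^3
[Mg^2+] = (1.2 × 10^-25 / 6.24 × 10^-3)^(1/3) = 2.7 × 10^-8 M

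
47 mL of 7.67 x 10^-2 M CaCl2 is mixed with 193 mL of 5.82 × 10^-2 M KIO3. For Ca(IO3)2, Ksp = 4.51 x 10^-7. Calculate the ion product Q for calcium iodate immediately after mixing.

Total volume = 47 + 193 = 240 mL.
[Ca^2+] = 7.67 × 10^-2 × (47/240) = 1.502 x 10^-2 M
[IO3^-] = 5.82 x 10^-2 × (193/240) = 4.680 x 10^-2 M
Ca(IO3)2(s) ⇌ Ca^2+(aq) + 2 IO3^-(aq), so Q = [Ca^2+][IO3^-]^2
Q = (1.502 × 10^-2)(4.680 × 10^-2)^2 = 3.29 x 10^-5
Q > Ksp, so Ca(IO3)2 will precipitate.

Q ≈ 3.29e-5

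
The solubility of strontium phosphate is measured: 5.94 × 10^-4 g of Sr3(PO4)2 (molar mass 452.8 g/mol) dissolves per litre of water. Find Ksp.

Molar solubility s = (5.94 × 10^-4 g/L) / (452.8 g/mol) = 1.312 × 10^-6 M.
Sr3(PO4)2(s) <=> 3 Sr^2+ + 2 PO4^3-
For each mole of Sr3(PO4)2 that dissolves: [Sr^2+] = 3s, [PO4^3-] = 2s.
Ksp = [Sr^2+]^3[PO4^3-]^2
Ksp = (3s)^3(2s)^2 = 108s^5
Ksp = 108 × (1.312 × 10^-6)^5 = 4.20 x 10^-28

Ksp ≈ 4.20 × 10^-28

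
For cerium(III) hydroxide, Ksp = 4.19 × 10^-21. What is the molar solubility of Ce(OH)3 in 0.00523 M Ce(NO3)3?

Ce(OH)3(s) ⇌ Ce^3+(aq) + 3 OH^-(aq)
Ksp = [Ce^3+][OH^-]^3
Let s be the molar solubility in this solution. [Ce^3+] = 0.00523 + s ≈ 0.00523, [OH^-] = 3s (since Ce^3+ from Ce(NO3)3 dominates).
Ksp ≈ 0.00523 × (3s)^3
s = 3.10 x 10^-7 M
Check: s = 3.1 × 10^-7 ≪ 0.00523, so the approximation is valid.

s = 3.10 × 10^-7 M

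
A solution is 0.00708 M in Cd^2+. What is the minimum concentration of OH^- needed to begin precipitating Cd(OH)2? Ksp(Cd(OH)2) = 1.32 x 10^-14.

[OH^-] = 1.37 × 10^-6 M

Cd(OH)2(s) ⇌ Cd^2+(aq) + 2 OH^-(aq)
Ksp = [Cd^2+][OH^-]^2
Precipitation begins when Q = Ksp. With [Cd^2+] = 0.00708 M:
1.32 x 10^-14 = (0.00708) × [OH^-]^2
[OH^-] = (1.32 x 10^-14 / 7.08 × 10^-3)^(1/2) = 1.37 × 10^-6 M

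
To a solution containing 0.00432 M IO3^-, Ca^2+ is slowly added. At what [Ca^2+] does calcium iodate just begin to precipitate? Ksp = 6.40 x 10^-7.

Ca(IO3)2(s) ⇌ Ca^2+ + 2 IO3^-
Ksp = [Ca^2+][IO3^-]^2
Precipitation begins when Q = Ksp. With [IO3^-] = 0.00432 M:
6.40 x 10^-7 = (0.00432)^2 × [Ca^2+]
[Ca^2+] = (6.40 x 10^-7 / 1.866 × 10^-5) = 3.43 × 10^-2 M

[Ca^2+] ≈ 3.43e-2 M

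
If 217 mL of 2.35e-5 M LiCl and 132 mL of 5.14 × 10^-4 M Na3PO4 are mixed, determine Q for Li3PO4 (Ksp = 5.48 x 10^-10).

Q = 6.06 x 10^-19

Total volume = 217 + 132 = 349 mL.
[Li^+] = 2.35 × 10^-5 × (217/349) = 1.461 × 10^-5 M
[PO4^3-] = 5.14 x 10^-4 × (132/349) = 1.944 x 10^-4 M
Li3PO4(s) <=> 3 Li^+ + PO4^3-, so Q = [Li^+]^3[PO4^3-]
Q = (1.461 x 10^-5)^3(1.944 x 10^-4) = 6.06 x 10^-19
Q < Ksp, so no precipitate of Li3PO4 forms.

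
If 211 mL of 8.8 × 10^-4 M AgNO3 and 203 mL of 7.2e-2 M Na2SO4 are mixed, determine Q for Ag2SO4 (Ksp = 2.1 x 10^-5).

Total volume = 211 + 203 = 414 mL.
[Ag^+] = 8.8 x 10^-4 × (211/414) = 4.49 x 10^-4 M
[SO4^2-] = 7.2 x 10^-2 × (203/414) = 3.53 × 10^-2 M
Ag2SO4(s) ⇌ 2 Ag^+ + SO4^2-, so Q = [Ag^+]^2[SO4^2-]
Q = (4.49 × 10^-4)^2(3.53 × 10^-2) = 7.1 x 10^-9
Q < Ksp, so no precipitate of Ag2SO4 forms.

Q = 7.1 x 10^-9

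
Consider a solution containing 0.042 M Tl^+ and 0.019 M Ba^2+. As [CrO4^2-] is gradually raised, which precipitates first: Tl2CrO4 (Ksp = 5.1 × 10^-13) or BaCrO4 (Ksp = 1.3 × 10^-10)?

Each salt begins to precipitate when Q = Ksp, i.e. when [CrO4^2-] reaches its threshold.
For Tl2CrO4: 5.1 × 10^-13 = (0.042)^2 × [CrO4^2-]  ⇒  [CrO4^2-] = 2.9 × 10^-10 M.
For BaCrO4: 1.3 × 10^-10 = 0.019 × [CrO4^2-]  ⇒  [CrO4^2-] = 6.8 x 10^-9 M.
The salt with the lower threshold [CrO4^2-] precipitates first: Tl2CrO4.

Tl2CrO4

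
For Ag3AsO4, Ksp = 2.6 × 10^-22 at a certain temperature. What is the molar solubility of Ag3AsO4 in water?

s ≈ 1.8e-6 M

Ag3AsO4(s) <=> 3 Ag^+ + AsO4^3-
Ksp = [Ag^+]^3[AsO4^3-]
If s mol/L of Ag3AsO4 dissolves, [Ag^+] = 3s and [AsO4^3-] = s.
Substituting: Ksp = (3s)^3s = 27s^4
s^4 = 2.6 × 10^-22 / 27, so s = 1.8 × 10^-6 M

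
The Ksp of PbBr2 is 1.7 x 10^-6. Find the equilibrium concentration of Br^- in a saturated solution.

[Br^-] = 0.015 M

PbBr2(s) <=> Pb^2+ + 2 Br^-
Ksp = [Pb^2+][Br^-]^2
Let s = molar solubility. Then [Pb^2+] = s and [Br^-] = 2s.
Substituting: Ksp = s(2s)^2 = 4s^3
s = (1.7 x 10^-6 / 4)^(1/3) = 7.52 × 10^-3 M
[Br^-] = 2s = 1.5 x 10^-2 M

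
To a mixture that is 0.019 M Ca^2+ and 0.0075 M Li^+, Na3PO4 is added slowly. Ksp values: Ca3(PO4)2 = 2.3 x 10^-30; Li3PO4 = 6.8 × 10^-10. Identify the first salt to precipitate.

Ca3(PO4)2

Each salt begins to precipitate when Q = Ksp, i.e. when [PO4^3-] reaches its threshold.
For Ca3(PO4)2: 2.3 x 10^-30 = (0.019)^3 × [PO4^3-]^2  ⇒  [PO4^3-] = 5.8 x 10^-13 M.
For Li3PO4: 6.8 × 10^-10 = (0.0075)^3 × [PO4^3-]  ⇒  [PO4^3-] = 1.6 × 10^-3 M.
The salt with the lower threshold [PO4^3-] precipitates first: Ca3(PO4)2.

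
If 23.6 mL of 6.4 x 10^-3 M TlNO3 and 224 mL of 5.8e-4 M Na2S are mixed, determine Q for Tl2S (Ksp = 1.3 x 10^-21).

Q = 2.0 x 10^-10

Total volume = 23.6 + 224 = 247.6 mL.
[Tl^+] = 6.4 × 10^-3 × (23.6/247.6) = 6.10 × 10^-4 M
[S^2-] = 5.8 × 10^-4 × (224/247.6) = 5.25 x 10^-4 M
Tl2S(s) ⇌ 2 Tl^+ + S^2-, so Q = [Tl^+]^2[S^2-]
Q = (6.10 × 10^-4)^2(5.25 × 10^-4) = 2.0 × 10^-10
Q > Ksp, so Tl2S will precipitate.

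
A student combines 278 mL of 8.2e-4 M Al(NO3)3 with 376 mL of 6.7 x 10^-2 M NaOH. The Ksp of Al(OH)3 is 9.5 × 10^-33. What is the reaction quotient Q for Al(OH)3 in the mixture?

2.0 x 10^-8

Total volume = 278 + 376 = 654 mL.
[Al^3+] = 8.2 × 10^-4 × (278/654) = 3.49 x 10^-4 M
[OH^-] = 6.7 x 10^-2 × (376/654) = 3.85 x 10^-2 M
Al(OH)3(s) <=> Al^3+(aq) + 3 OH^-(aq), so Q = [Al^3+][OH^-]^3
Q = (3.49 × 10^-4)(3.85 x 10^-2)^3 = 2.0 × 10^-8
Q > Ksp, so Al(OH)3 will precipitate.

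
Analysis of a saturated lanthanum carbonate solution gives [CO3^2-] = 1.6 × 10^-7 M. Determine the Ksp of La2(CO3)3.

La2(CO3)3(s) <=> 2 La^3+(aq) + 3 CO3^2-(aq)
Stoichiometry gives [La^3+] = (2/3)[CO3^2-] = 1.07 × 10^-7 M.
Ksp = [La^3+]^2[CO3^2-]^3
Ksp = (1.07 x 10^-7)^2 × (1.6 × 10^-7)^3 = 4.7 x 10^-35

Ksp ≈ 4.7 × 10^-35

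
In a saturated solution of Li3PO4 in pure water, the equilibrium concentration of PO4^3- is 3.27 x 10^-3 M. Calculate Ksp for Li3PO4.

Li3PO4(s) ⇌ 3 Li^+ + PO4^3-
Stoichiometry gives [Li^+] = (3/1)[PO4^3-] = 9.810 × 10^-3 M.
Ksp = [Li^+]^3[PO4^3-]
Ksp = (9.810 × 10^-3)^3 × 3.27 × 10^-3 = 3.09 × 10^-9

Ksp ≈ 3.09 × 10^-9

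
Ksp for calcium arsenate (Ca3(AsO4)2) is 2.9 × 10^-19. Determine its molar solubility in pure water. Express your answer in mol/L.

Ca3(AsO4)2(s) ⇌ 3 Ca^2+(aq) + 2 AsO4^3-(aq)
Ksp = [Ca^2+]^3[AsO4^3-]^2
Let s = molar solubility. Then [Ca^2+] = 3s and [AsO4^3-] = 2s.
Ksp = (3s)^3(2s)^2 = 108s^5
Solving, s = (2.9 × 10^-19/108)^(1/5) = 7.7 x 10^-5 M

s = 7.7e-5 M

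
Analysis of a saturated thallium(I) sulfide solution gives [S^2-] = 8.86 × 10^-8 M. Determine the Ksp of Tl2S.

Ksp = 2.78 × 10^-21

Tl2S(s) ⇌ 2 Tl^+(aq) + S^2-(aq)
Stoichiometry gives [Tl^+] = (2/1)[S^2-] = 1.772 x 10^-7 M.
Ksp = [Tl^+]^2[S^2-]
Ksp = (1.772 × 10^-7)^2 × 8.86 x 10^-8 = 2.78 x 10^-21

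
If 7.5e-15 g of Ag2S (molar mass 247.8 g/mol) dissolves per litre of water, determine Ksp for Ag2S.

1.1e-49

Molar solubility s = (7.5 x 10^-15 g/L) / (247.8 g/mol) = 3.03 × 10^-17 M.
Ag2S(s) ⇌ 2 Ag^+(aq) + S^2-(aq)
Let s = molar solubility. Then [Ag^+] = 2s and [S^2-] = s.
Ksp = [Ag^+]^2[S^2-]
Ksp = (2s)^2s = 4s^3
Ksp = 4 × (3.03 × 10^-17)^3 = 1.1 × 10^-49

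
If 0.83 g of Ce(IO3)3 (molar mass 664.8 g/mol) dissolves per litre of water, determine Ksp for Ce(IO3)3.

Ksp = 6.6 × 10^-11

Molar solubility s = (8.3 × 10^-1 g/L) / (664.8 g/mol) = 1.25 × 10^-3 M.
Ce(IO3)3(s) ⇌ Ce^3+ + 3 IO3^-
With molar solubility s: [Ce^3+] = s, [IO3^-] = 3s.
Ksp = [Ce^3+][IO3^-]^3
So Ksp = s × (3s)^3 = 27s^4
Ksp = 27 × (1.25 × 10^-3)^4 = 6.6 × 10^-11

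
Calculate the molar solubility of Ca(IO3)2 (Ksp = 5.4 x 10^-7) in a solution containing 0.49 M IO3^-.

2.2 × 10^-6 M

Ca(IO3)2(s) <=> Ca^2+(aq) + 2 IO3^-(aq)
Ksp = [Ca^2+][IO3^-]^2
Let s = moles of Ca(IO3)2 that dissolve per litre. [Ca^2+] = s, [IO3^-] = 0.49 + 2s ≈ 0.49 (since the IO3^- already present dominates).
Ksp ≈ s × (0.49)^2
s = 2.2 x 10^-6 M
Check: 2s = 4.5 x 10^-6 ≪ 0.49, so the approximation is valid.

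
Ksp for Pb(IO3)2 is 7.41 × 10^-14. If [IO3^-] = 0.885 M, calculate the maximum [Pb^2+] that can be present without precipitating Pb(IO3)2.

Pb(IO3)2(s) ⇌ Pb^2+ + 2 IO3^-
Ksp = [Pb^2+][IO3^-]^2
Precipitation begins when Q = Ksp. With [IO3^-] = 0.885 M:
7.41 × 10^-14 = (0.885)^2 × [Pb^2+]
[Pb^2+] = (7.41 × 10^-14 / 7.832 x 10^-1) = 9.46 × 10^-14 M

9.46 × 10^-14 M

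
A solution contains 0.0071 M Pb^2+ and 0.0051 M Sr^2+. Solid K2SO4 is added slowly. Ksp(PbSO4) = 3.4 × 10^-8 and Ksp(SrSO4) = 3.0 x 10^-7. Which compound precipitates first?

PbSO4

Each salt begins to precipitate when Q = Ksp, i.e. when [SO4^2-] reaches its threshold.
For PbSO4: 3.4 × 10^-8 = 0.0071 × [SO4^2-]  ⇒  [SO4^2-] = 4.8 × 10^-6 M.
For SrSO4: 3.0 x 10^-7 = 0.0051 × [SO4^2-]  ⇒  [SO4^2-] = 5.9 × 10^-5 M.
The salt with the lower threshold [SO4^2-] precipitates first: PbSO4.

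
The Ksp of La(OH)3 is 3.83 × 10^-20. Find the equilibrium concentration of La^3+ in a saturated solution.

La(OH)3(s) ⇌ La^3+ + 3 OH^-
Ksp = [La^3+][OH^-]^3
Let s = molar solubility. Then [La^3+] = s and [OH^-] = 3s.
Substituting: Ksp = s(3s)^3 = 27s^4
s^4 = 3.83 × 10^-20 / 27, so s = 6.137 × 10^-6 M
[La^3+] = s = 6.14 × 10^-6 M

6.14 × 10^-6 M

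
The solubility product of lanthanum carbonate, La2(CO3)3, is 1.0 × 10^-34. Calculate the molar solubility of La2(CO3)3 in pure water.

La2(CO3)3(s) ⇌ 2 La^3+ + 3 CO3^2-
Ksp = [La^3+]^2[CO3^2-]^3
If s mol/L of La2(CO3)3 dissolves, [La^3+] = 2s and [CO3^2-] = 3s.
So Ksp = (2s)^2 × (3s)^3 = 108s^5
s = (1.0 × 10^-34 / 108)^(1/5) = 6.2 x 10^-8 M

6.2e-8 M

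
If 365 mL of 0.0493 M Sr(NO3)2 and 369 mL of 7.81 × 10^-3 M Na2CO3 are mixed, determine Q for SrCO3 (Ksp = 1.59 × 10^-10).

Total volume = 365 + 369 = 734 mL.
[Sr^2+] = 4.93 × 10^-2 × (365/734) = 2.452 × 10^-2 M
[CO3^2-] = 7.81 x 10^-3 × (369/734) = 3.926 × 10^-3 M
SrCO3(s) <=> Sr^2+ + CO3^2-, so Q = [Sr^2+][CO3^2-]
Q = (2.452 x 10^-2)(3.926 × 10^-3) = 9.63 × 10^-5
Q > Ksp, so SrCO3 will precipitate.

9.63 × 10^-5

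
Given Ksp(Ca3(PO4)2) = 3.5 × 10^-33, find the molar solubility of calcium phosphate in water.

s = 1.3 × 10^-7 M

Ca3(PO4)2(s) <=> 3 Ca^2+ + 2 PO4^3-
Ksp = [Ca^2+]^3[PO4^3-]^2
For each mole of Ca3(PO4)2 that dissolves: [Ca^2+] = 3s, [PO4^3-] = 2s.
So Ksp = (3s)^3 × (2s)^2 = 108s^5
s = (3.5 × 10^-33 / 108)^(1/5) = 1.3 × 10^-7 M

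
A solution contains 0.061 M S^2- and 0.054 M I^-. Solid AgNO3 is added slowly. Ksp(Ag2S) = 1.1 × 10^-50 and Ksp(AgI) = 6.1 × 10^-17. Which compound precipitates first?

Precipitation of each salt starts when its ion product equals its Ksp.
For Ag2S: 1.1 × 10^-50 = 0.061 × [Ag^+]^2  ⇒  [Ag^+] = 4.2 × 10^-25 M.
For AgI: 6.1 × 10^-17 = 0.054 × [Ag^+]  ⇒  [Ag^+] = 1.1 x 10^-15 M.
The salt with the lower threshold [Ag^+] precipitates first: Ag2S.

Ag2S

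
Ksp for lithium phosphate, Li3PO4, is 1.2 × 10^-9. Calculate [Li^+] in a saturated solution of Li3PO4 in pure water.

[Li^+] = 7.7 × 10^-3 M

Li3PO4(s) <=> 3 Li^+ + PO4^3-
Ksp = [Li^+]^3[PO4^3-]
Let s = molar solubility. Then [Li^+] = 3s and [PO4^3-] = s.
So Ksp = (3s)^3 × s = 27s^4
s^4 = 1.2 × 10^-9 / 27, so s = 2.58 x 10^-3 M
[Li^+] = 3s = 7.7 x 10^-3 M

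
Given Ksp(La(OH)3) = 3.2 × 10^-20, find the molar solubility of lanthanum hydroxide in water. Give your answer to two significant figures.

La(OH)3(s) ⇌ La^3+ + 3 OH^-
Ksp = [La^3+][OH^-]^3
If s mol/L of La(OH)3 dissolves, [La^3+] = s and [OH^-] = 3s.
Substituting: Ksp = s(3s)^3 = 27s^4
Solving, s = (3.2 × 10^-20/27)^(1/4) = 5.9 x 10^-6 M

5.9 × 10^-6 M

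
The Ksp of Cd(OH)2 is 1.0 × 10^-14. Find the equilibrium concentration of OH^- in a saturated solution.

[OH^-] ≈ 2.7e-5 M

Cd(OH)2(s) <=> Cd^2+(aq) + 2 OH^-(aq)
Ksp = [Cd^2+][OH^-]^2
For each mole of Cd(OH)2 that dissolves: [Cd^2+] = s, [OH^-] = 2s.
Substituting: Ksp = s(2s)^2 = 4s^3
Solving, s = (1.0 × 10^-14/4)^(1/3) = 1.36 × 10^-5 M
[OH^-] = 2s = 2.7 x 10^-5 M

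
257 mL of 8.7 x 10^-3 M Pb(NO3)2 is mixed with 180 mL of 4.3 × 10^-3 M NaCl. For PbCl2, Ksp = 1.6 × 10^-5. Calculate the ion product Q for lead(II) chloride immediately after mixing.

Total volume = 257 + 180 = 437 mL.
[Pb^2+] = 8.7 × 10^-3 × (257/437) = 5.12 × 10^-3 M
[Cl^-] = 4.3 × 10^-3 × (180/437) = 1.77 x 10^-3 M
PbCl2(s) ⇌ Pb^2+(aq) + 2 Cl^-(aq), so Q = [Pb^2+][Cl^-]^2
Q = (5.12 × 10^-3)(1.77 x 10^-3)^2 = 1.6 × 10^-8
Q < Ksp, so no precipitate of PbCl2 forms.

1.6 × 10^-8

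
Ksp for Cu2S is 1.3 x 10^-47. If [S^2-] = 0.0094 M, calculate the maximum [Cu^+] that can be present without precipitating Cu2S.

3.7e-23 M

Cu2S(s) ⇌ 2 Cu^+(aq) + S^2-(aq)
Ksp = [Cu^+]^2[S^2-]
Precipitation begins when Q = Ksp. With [S^2-] = 0.0094 M:
1.3 x 10^-47 = (0.0094) × [Cu^+]^2
[Cu^+] = (1.3 x 10^-47 / 9.4 x 10^-3)^(1/2) = 3.7 × 10^-23 M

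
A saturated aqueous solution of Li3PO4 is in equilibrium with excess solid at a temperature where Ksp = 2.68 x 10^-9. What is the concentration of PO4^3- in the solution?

Li3PO4(s) ⇌ 3 Li^+ + PO4^3-
Ksp = [Li^+]^3[PO4^3-]
For each mole of Li3PO4 that dissolves: [Li^+] = 3s, [PO4^3-] = s.
Ksp = (3s)^3s = 27s^4
Solving, s = (2.68 x 10^-9/27)^(1/4) = 3.156 × 10^-3 M
[PO4^3-] = s = 3.16 × 10^-3 M

[PO4^3-] ≈ 3.16e-3 M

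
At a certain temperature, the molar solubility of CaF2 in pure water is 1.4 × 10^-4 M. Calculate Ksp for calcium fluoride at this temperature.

CaF2(s) ⇌ Ca^2+ + 2 F^-
Let s = molar solubility. Then [Ca^2+] = s and [F^-] = 2s.
Ksp = [Ca^2+][F^-]^2
Ksp = s(2s)^2 = 4s^3
Ksp = 4 × (1.4 x 10^-4)^3 = 1.1 x 10^-11

1.1e-11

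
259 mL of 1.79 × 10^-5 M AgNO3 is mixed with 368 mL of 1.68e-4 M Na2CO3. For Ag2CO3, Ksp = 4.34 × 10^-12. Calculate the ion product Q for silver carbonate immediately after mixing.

Q = 5.39 × 10^-15

Total volume = 259 + 368 = 627 mL.
[Ag^+] = 1.79 × 10^-5 × (259/627) = 7.394 × 10^-6 M
[CO3^2-] = 1.68 × 10^-4 × (368/627) = 9.860 x 10^-5 M
Ag2CO3(s) ⇌ 2 Ag^+ + CO3^2-, so Q = [Ag^+]^2[CO3^2-]
Q = (7.394 x 10^-6)^2(9.860 × 10^-5) = 5.39 x 10^-15
Q < Ksp, so no precipitate of Ag2CO3 forms.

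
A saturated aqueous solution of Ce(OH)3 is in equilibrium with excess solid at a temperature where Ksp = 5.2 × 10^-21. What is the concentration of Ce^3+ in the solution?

Ce(OH)3(s) <=> Ce^3+(aq) + 3 OH^-(aq)
Ksp = [Ce^3+][OH^-]^3
For each mole of Ce(OH)3 that dissolves: [Ce^3+] = s, [OH^-] = 3s.
So Ksp = s × (3s)^3 = 27s^4
Solving, s = (5.2 × 10^-21/27)^(1/4) = 3.73 × 10^-6 M
[Ce^3+] = s = 3.7 × 10^-6 M

3.7 × 10^-6 M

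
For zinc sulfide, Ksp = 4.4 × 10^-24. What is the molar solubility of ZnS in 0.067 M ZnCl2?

6.6 × 10^-23 M

ZnS(s) ⇌ Zn^2+(aq) + S^2-(aq)
Ksp = [Zn^2+][S^2-]
Let s be the molar solubility in this solution. [Zn^2+] = 0.067 + s ≈ 0.067, [S^2-] = s (common-ion effect: Zn^2+ is already 0.067 M).
Ksp ≈ 0.067 × s
s = 6.6 × 10^-23 M
Check: s = 6.6 × 10^-23 ≪ 0.067, so the approximation is valid.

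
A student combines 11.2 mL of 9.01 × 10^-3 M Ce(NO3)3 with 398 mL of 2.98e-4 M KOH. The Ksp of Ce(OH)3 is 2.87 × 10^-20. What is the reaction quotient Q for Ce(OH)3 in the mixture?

Total volume = 11.2 + 398 = 409.2 mL.
[Ce^3+] = 9.01 × 10^-3 × (11.2/409.2) = 2.466 x 10^-4 M
[OH^-] = 2.98 × 10^-4 × (398/409.2) = 2.898 x 10^-4 M
Ce(OH)3(s) ⇌ Ce^3+ + 3 OH^-, so Q = [Ce^3+][OH^-]^3
Q = (2.466 × 10^-4)(2.898 × 10^-4)^3 = 6.00 × 10^-15
Q > Ksp, so Ce(OH)3 will precipitate.

6.00 × 10^-15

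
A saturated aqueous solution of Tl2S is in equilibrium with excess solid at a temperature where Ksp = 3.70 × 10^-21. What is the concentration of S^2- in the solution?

Tl2S(s) ⇌ 2 Tl^+(aq) + S^2-(aq)
Ksp = [Tl^+]^2[S^2-]
If s mol/L of Tl2S dissolves, [Tl^+] = 2s and [S^2-] = s.
Substituting: Ksp = (2s)^2s = 4s^3
s^3 = 3.70 × 10^-21 / 4, so s = 9.743 x 10^-8 M
[S^2-] = s = 9.74 × 10^-8 M

[S^2-] ≈ 9.74 x 10^-8 M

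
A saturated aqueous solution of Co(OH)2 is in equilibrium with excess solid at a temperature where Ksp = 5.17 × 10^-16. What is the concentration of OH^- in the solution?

1.01 × 10^-5 M

Co(OH)2(s) ⇌ Co^2+ + 2 OH^-
Ksp = [Co^2+][OH^-]^2
If s mol/L of Co(OH)2 dissolves, [Co^2+] = s and [OH^-] = 2s.
Substituting: Ksp = s(2s)^2 = 4s^3
s = (5.17 × 10^-16 / 4)^(1/3) = 5.056 × 10^-6 M
[OH^-] = 2s = 1.01 × 10^-5 M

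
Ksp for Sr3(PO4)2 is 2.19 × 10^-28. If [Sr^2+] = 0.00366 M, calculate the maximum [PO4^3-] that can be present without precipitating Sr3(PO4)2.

Sr3(PO4)2(s) ⇌ 3 Sr^2+ + 2 PO4^3-
Ksp = [Sr^2+]^3[PO4^3-]^2
Precipitation begins when Q = Ksp. With [Sr^2+] = 0.00366 M:
2.19 × 10^-28 = (0.00366)^3 × [PO4^3-]^2
[PO4^3-] = (2.19 × 10^-28 / 4.903 × 10^-8)^(1/2) = 6.68 × 10^-11 M

[PO4^3-] ≈ 6.68 × 10^-11 M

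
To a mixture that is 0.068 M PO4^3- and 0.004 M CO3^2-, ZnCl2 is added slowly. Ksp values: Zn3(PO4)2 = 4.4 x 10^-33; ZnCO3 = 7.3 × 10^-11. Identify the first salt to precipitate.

Zn3(PO4)2

Each salt begins to precipitate when Q = Ksp, i.e. when [Zn^2+] reaches its threshold.
For Zn3(PO4)2: 4.4 x 10^-33 = (0.068)^2 × [Zn^2+]^3  ⇒  [Zn^2+] = 9.8 x 10^-11 M.
For ZnCO3: 7.3 × 10^-11 = 0.004 × [Zn^2+]  ⇒  [Zn^2+] = 1.8 × 10^-8 M.
The salt with the lower threshold [Zn^2+] precipitates first: Zn3(PO4)2.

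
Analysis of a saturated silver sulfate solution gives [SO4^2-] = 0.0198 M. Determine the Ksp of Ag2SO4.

Ag2SO4(s) <=> 2 Ag^+(aq) + SO4^2-(aq)
Stoichiometry gives [Ag^+] = (2/1)[SO4^2-] = 3.960 × 10^-2 M.
Ksp = [Ag^+]^2[SO4^2-]
Ksp = (3.960 x 10^-2)^2 × 1.98 × 10^-2 = 3.10 × 10^-5

Ksp ≈ 3.10e-5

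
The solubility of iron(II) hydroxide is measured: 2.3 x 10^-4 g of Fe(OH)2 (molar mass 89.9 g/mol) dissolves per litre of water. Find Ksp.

Ksp ≈ 6.7e-17

Molar solubility s = (2.3 x 10^-4 g/L) / (89.9 g/mol) = 2.56 × 10^-6 M.
Fe(OH)2(s) <=> Fe^2+ + 2 OH^-
With molar solubility s: [Fe^2+] = s, [OH^-] = 2s.
Ksp = [Fe^2+][OH^-]^2
Ksp = s(2s)^2 = 4s^3
Ksp = 4 × (2.56 x 10^-6)^3 = 6.7 × 10^-17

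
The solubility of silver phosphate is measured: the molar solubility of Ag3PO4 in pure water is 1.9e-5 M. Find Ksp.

Ag3PO4(s) ⇌ 3 Ag^+ + PO4^3-
For each mole of Ag3PO4 that dissolves: [Ag^+] = 3s, [PO4^3-] = s.
Ksp = [Ag^+]^3[PO4^3-]
Ksp = (3s)^3s = 27s^4
Ksp = 27 × (1.9 × 10^-5)^4 = 3.5 x 10^-18

Ksp = 3.5 x 10^-18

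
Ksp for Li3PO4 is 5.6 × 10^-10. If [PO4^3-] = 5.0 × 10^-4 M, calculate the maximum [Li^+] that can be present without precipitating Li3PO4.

Li3PO4(s) ⇌ 3 Li^+ + PO4^3-
Ksp = [Li^+]^3[PO4^3-]
Precipitation begins when Q = Ksp. With [PO4^3-] = 5.0 × 10^-4 M:
5.6 × 10^-10 = (5.0 × 10^-4) × [Li^+]^3
[Li^+] = (5.6 × 10^-10 / 5.0 × 10^-4)^(1/3) = 1.0 × 10^-2 M

[Li^+] ≈ 1.0e-2 M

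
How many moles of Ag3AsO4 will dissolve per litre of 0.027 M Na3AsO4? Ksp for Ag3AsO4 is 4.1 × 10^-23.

Ag3AsO4(s) ⇌ 3 Ag^+ + AsO4^3-
Ksp = [Ag^+]^3[AsO4^3-]
If s mol/L dissolves here, [Ag^+] = 3s, [AsO4^3-] = 0.027 + s ≈ 0.027 (Ksp is small, so little additional dissolves).
Ksp ≈ (3s)^3 × 0.027
s = 3.8 x 10^-8 M
Check: s = 3.8 x 10^-8 ≪ 0.027, so the approximation is valid.

s ≈ 3.8e-8 M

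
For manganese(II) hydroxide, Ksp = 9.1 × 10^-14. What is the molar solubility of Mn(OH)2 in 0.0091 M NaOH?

s = 1.1e-9 M

Mn(OH)2(s) ⇌ Mn^2+(aq) + 2 OH^-(aq)
Ksp = [Mn^2+][OH^-]^2
If s mol/L dissolves here, [Mn^2+] = s, [OH^-] = 0.0091 + 2s ≈ 0.0091 (Ksp is small, so little additional dissolves).
Ksp ≈ s × (0.0091)^2
s = 1.1 x 10^-9 M
Check: 2s = 2.2 × 10^-9 ≪ 0.0091, so the approximation is valid.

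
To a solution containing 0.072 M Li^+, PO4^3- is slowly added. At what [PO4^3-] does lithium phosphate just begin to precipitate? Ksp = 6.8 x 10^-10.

Li3PO4(s) ⇌ 3 Li^+(aq) + PO4^3-(aq)
Ksp = [Li^+]^3[PO4^3-]
Precipitation begins when Q = Ksp. With [Li^+] = 0.072 M:
6.8 x 10^-10 = (0.072)^3 × [PO4^3-]
[PO4^3-] = (6.8 x 10^-10 / 3.73 × 10^-4) = 1.8 × 10^-6 M

[PO4^3-] = 1.8e-6 M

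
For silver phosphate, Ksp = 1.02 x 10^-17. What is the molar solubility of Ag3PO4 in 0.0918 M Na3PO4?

1.60e-6 M

Ag3PO4(s) ⇌ 3 Ag^+ + PO4^3-
Ksp = [Ag^+]^3[PO4^3-]
Let s be the molar solubility in this solution. [Ag^+] = 3s, [PO4^3-] = 0.0918 + s ≈ 0.0918 (Ksp is small, so little additional dissolves).
Ksp ≈ (3s)^3 × 0.0918
s = 1.60 x 10^-6 M
Check: s = 1.6 x 10^-6 ≪ 0.0918, so the approximation is valid.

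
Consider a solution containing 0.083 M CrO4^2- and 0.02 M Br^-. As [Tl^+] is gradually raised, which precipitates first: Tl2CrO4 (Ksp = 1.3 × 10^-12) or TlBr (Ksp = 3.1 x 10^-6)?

Tl2CrO4

Precipitation of each salt starts when its ion product equals its Ksp.
For Tl2CrO4: 1.3 × 10^-12 = 0.083 × [Tl^+]^2  ⇒  [Tl^+] = 4.0 × 10^-6 M.
For TlBr: 3.1 x 10^-6 = 0.02 × [Tl^+]  ⇒  [Tl^+] = 1.6 × 10^-4 M.
The salt with the lower threshold [Tl^+] precipitates first: Tl2CrO4.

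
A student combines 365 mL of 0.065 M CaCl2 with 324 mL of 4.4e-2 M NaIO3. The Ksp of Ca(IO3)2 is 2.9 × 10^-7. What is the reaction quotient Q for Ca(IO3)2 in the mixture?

1.5 × 10^-5

Total volume = 365 + 324 = 689 mL.
[Ca^2+] = 6.5 × 10^-2 × (365/689) = 3.44 × 10^-2 M
[IO3^-] = 4.4 × 10^-2 × (324/689) = 2.07 x 10^-2 M
Ca(IO3)2(s) ⇌ Ca^2+ + 2 IO3^-, so Q = [Ca^2+][IO3^-]^2
Q = (3.44 x 10^-2)(2.07 x 10^-2)^2 = 1.5 × 10^-5
Q > Ksp, so Ca(IO3)2 will precipitate.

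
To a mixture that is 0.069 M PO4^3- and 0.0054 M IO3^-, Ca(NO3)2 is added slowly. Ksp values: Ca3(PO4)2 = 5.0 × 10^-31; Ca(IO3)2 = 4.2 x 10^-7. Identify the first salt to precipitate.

Ca3(PO4)2

Each salt begins to precipitate when Q = Ksp, i.e. when [Ca^2+] reaches its threshold.
For Ca3(PO4)2: 5.0 × 10^-31 = (0.069)^2 × [Ca^2+]^3  ⇒  [Ca^2+] = 4.7 × 10^-10 M.
For Ca(IO3)2: 4.2 x 10^-7 = (0.0054)^2 × [Ca^2+]  ⇒  [Ca^2+] = 1.4 × 10^-2 M.
The salt with the lower threshold [Ca^2+] precipitates first: Ca3(PO4)2.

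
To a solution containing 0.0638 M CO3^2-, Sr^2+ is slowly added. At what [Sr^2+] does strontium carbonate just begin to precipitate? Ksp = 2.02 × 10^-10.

3.17e-9 M

SrCO3(s) ⇌ Sr^2+ + CO3^2-
Ksp = [Sr^2+][CO3^2-]
Precipitation begins when Q = Ksp. With [CO3^2-] = 0.0638 M:
2.02 × 10^-10 = (0.0638) × [Sr^2+]
[Sr^2+] = (2.02 × 10^-10 / 6.38 × 10^-2) = 3.17 × 10^-9 M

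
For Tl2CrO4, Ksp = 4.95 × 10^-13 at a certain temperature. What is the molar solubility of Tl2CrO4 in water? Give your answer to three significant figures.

Tl2CrO4(s) ⇌ 2 Tl^+ + CrO4^2-
Ksp = [Tl^+]^2[CrO4^2-]
For each mole of Tl2CrO4 that dissolves: [Tl^+] = 2s, [CrO4^2-] = s.
Ksp = (2s)^2s = 4s^3
s = (4.95 × 10^-13 / 4)^(1/3) = 4.98 × 10^-5 M

s = 4.98 x 10^-5 M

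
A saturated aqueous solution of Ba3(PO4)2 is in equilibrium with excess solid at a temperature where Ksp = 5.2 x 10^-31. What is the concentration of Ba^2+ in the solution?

Ba3(PO4)2(s) <=> 3 Ba^2+ + 2 PO4^3-
Ksp = [Ba^2+]^3[PO4^3-]^2
Let s = molar solubility. Then [Ba^2+] = 3s and [PO4^3-] = 2s.
Substituting: Ksp = (3s)^3(2s)^2 = 108s^5
Solving, s = (5.2 x 10^-31/108)^(1/5) = 3.44 × 10^-7 M
[Ba^2+] = 3s = 1.0 x 10^-6 M

1.0 × 10^-6 M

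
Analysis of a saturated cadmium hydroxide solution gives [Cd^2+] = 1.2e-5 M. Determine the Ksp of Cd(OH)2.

Cd(OH)2(s) <=> Cd^2+ + 2 OH^-
Stoichiometry gives [OH^-] = (2/1)[Cd^2+] = 2.40 × 10^-5 M.
Ksp = [Cd^2+][OH^-]^2
Ksp = 1.2 × 10^-5 × (2.40 x 10^-5)^2 = 6.9 x 10^-15

6.9e-15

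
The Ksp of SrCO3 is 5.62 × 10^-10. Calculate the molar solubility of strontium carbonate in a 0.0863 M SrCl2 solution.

SrCO3(s) <=> Sr^2+ + CO3^2-
Ksp = [Sr^2+][CO3^2-]
Let s = moles of SrCO3 that dissolve per litre. [Sr^2+] = 0.0863 + s ≈ 0.0863, [CO3^2-] = s (since Sr^2+ from SrCl2 dominates).
Ksp ≈ 0.0863 × s
s = 6.51 × 10^-9 M
Check: s = 6.5 × 10^-9 ≪ 0.0863, so the approximation is valid.

s = 6.51 × 10^-9 M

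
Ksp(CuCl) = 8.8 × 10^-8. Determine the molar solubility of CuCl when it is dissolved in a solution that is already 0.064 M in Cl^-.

1.4e-6 M

CuCl(s) <=> Cu^+ + Cl^-
Ksp = [Cu^+][Cl^-]
Let s = moles of CuCl that dissolve per litre. [Cu^+] = s, [Cl^-] = 0.064 + s ≈ 0.064 (since the Cl^- already present dominates).
Ksp ≈ s × 0.064
s = 1.4 × 10^-6 M
Check: s = 1.4 × 10^-6 ≪ 0.064, so the approximation is valid.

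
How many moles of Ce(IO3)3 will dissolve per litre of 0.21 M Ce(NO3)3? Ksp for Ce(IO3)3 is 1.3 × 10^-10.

Ce(IO3)3(s) <=> Ce^3+(aq) + 3 IO3^-(aq)
Ksp = [Ce^3+][IO3^-]^3
If s mol/L dissolves here, [Ce^3+] = 0.21 + s ≈ 0.21, [IO3^-] = 3s (since Ce^3+ from Ce(NO3)3 dominates).
Ksp ≈ 0.21 × (3s)^3
s = 2.8 x 10^-4 M
Check: s = 2.8 x 10^-4 ≪ 0.21, so the approximation is valid.

s = 2.8 × 10^-4 M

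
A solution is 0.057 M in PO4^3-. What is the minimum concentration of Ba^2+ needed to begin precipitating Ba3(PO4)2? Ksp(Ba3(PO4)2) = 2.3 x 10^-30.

[Ba^2+] = 8.9 × 10^-10 M

Ba3(PO4)2(s) <=> 3 Ba^2+ + 2 PO4^3-
Ksp = [Ba^2+]^3[PO4^3-]^2
Precipitation begins when Q = Ksp. With [PO4^3-] = 0.057 M:
2.3 x 10^-30 = (0.057)^2 × [Ba^2+]^3
[Ba^2+] = (2.3 x 10^-30 / 3.25 × 10^-3)^(1/3) = 8.9 x 10^-10 M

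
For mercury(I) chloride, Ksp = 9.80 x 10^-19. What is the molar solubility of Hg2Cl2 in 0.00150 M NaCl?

s ≈ 4.36 × 10^-13 M

Hg2Cl2(s) ⇌ Hg2^2+ + 2 Cl^-
Ksp = [Hg2^2+][Cl^-]^2
Let s = moles of Hg2Cl2 that dissolve per litre. [Hg2^2+] = s, [Cl^-] = 0.00150 + 2s ≈ 0.00150 (since Cl^- from NaCl dominates).
Ksp ≈ s × (0.00150)^2
s = 4.36 × 10^-13 M
Check: 2s = 8.7 × 10^-13 ≪ 0.00150, so the approximation is valid.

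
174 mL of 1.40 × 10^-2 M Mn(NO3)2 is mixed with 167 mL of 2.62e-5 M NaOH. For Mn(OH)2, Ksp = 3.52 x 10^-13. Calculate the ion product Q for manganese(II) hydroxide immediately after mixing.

Total volume = 174 + 167 = 341 mL.
[Mn^2+] = 1.40 × 10^-2 × (174/341) = 7.144 × 10^-3 M
[OH^-] = 2.62 × 10^-5 × (167/341) = 1.283 × 10^-5 M
Mn(OH)2(s) ⇌ Mn^2+ + 2 OH^-, so Q = [Mn^2+][OH^-]^2
Q = (7.144 x 10^-3)(1.283 × 10^-5)^2 = 1.18 × 10^-12
Q > Ksp, so Mn(OH)2 will precipitate.

Q = 1.18 × 10^-12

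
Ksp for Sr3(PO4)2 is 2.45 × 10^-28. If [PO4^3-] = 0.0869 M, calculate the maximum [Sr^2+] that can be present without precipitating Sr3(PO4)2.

Sr3(PO4)2(s) <=> 3 Sr^2+ + 2 PO4^3-
Ksp = [Sr^2+]^3[PO4^3-]^2
Precipitation begins when Q = Ksp. With [PO4^3-] = 0.0869 M:
2.45 × 10^-28 = (0.0869)^2 × [Sr^2+]^3
[Sr^2+] = (2.45 × 10^-28 / 7.552 × 10^-3)^(1/3) = 3.19 × 10^-9 M

[Sr^2+] = 3.19 × 10^-9 M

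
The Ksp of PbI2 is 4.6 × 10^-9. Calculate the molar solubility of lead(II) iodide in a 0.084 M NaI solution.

PbI2(s) <=> Pb^2+(aq) + 2 I^-(aq)
Ksp = [Pb^2+][I^-]^2
Let s = moles of PbI2 that dissolve per litre. [Pb^2+] = s, [I^-] = 0.084 + 2s ≈ 0.084 (Ksp is small, so little additional dissolves).
Ksp ≈ s × (0.084)^2
s = 6.5 × 10^-7 M
Check: 2s = 1.3 x 10^-6 ≪ 0.084, so the approximation is valid.

s ≈ 6.5e-7 M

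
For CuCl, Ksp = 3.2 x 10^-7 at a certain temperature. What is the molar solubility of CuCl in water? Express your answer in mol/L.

CuCl(s) <=> Cu^+(aq) + Cl^-(aq)
Ksp = [Cu^+][Cl^-]
For each mole of CuCl that dissolves: [Cu^+] = s, [Cl^-] = s.
Ksp = s × s = s^2
s = (3.2 x 10^-7)^(1/2) = 5.7 × 10^-4 M

s = 5.7 × 10^-4 M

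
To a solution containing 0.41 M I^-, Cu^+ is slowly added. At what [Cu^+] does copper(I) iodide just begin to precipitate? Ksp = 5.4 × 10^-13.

1.3 × 10^-12 M

CuI(s) <=> Cu^+ + I^-
Ksp = [Cu^+][I^-]
Precipitation begins when Q = Ksp. With [I^-] = 0.41 M:
5.4 × 10^-13 = (0.41) × [Cu^+]
[Cu^+] = (5.4 × 10^-13 / 4.1 × 10^-1) = 1.3 × 10^-12 M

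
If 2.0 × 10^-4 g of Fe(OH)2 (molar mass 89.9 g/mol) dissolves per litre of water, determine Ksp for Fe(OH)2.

Ksp ≈ 4.4 × 10^-17

Molar solubility s = (2.0 × 10^-4 g/L) / (89.9 g/mol) = 2.22 × 10^-6 M.
Fe(OH)2(s) ⇌ Fe^2+(aq) + 2 OH^-(aq)
For each mole of Fe(OH)2 that dissolves: [Fe^2+] = s, [OH^-] = 2s.
Ksp = [Fe^2+][OH^-]^2
So Ksp = s × (2s)^2 = 4s^3
With s = 2.22 × 10^-6: Ksp = 4.4 × 10^-17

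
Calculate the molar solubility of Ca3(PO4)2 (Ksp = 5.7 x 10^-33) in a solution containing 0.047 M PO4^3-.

Ca3(PO4)2(s) ⇌ 3 Ca^2+ + 2 PO4^3-
Ksp = [Ca^2+]^3[PO4^3-]^2
If s mol/L dissolves here, [Ca^2+] = 3s, [PO4^3-] = 0.047 + 2s ≈ 0.047 (Ksp is small, so little additional dissolves).
Ksp ≈ (3s)^3 × (0.047)^2
s = 4.6 × 10^-11 M
Check: 2s = 9.1 × 10^-11 ≪ 0.047, so the approximation is valid.

s = 4.6e-11 M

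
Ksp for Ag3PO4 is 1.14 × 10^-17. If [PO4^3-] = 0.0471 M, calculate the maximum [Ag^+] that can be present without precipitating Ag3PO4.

[Ag^+] = 6.23 x 10^-6 M

Ag3PO4(s) ⇌ 3 Ag^+ + PO4^3-
Ksp = [Ag^+]^3[PO4^3-]
Precipitation begins when Q = Ksp. With [PO4^3-] = 0.0471 M:
1.14 × 10^-17 = (0.0471) × [Ag^+]^3
[Ag^+] = (1.14 × 10^-17 / 4.71 × 10^-2)^(1/3) = 6.23 x 10^-6 M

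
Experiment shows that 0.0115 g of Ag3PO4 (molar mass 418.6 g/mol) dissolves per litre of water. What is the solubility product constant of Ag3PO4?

Ksp = 1.54e-17

Molar solubility s = (1.15 × 10^-2 g/L) / (418.6 g/mol) = 2.747 × 10^-5 M.
Ag3PO4(s) ⇌ 3 Ag^+ + PO4^3-
If s mol/L of Ag3PO4 dissolves, [Ag^+] = 3s and [PO4^3-] = s.
Ksp = [Ag^+]^3[PO4^3-]
So Ksp = (3s)^3 × s = 27s^4
Ksp = 27 × (2.747 × 10^-5)^4 = 1.54 × 10^-17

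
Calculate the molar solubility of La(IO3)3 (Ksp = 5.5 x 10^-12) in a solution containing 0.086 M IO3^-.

La(IO3)3(s) <=> La^3+(aq) + 3 IO3^-(aq)
Ksp = [La^3+][IO3^-]^3
Let s = moles of La(IO3)3 that dissolve per litre. [La^3+] = s, [IO3^-] = 0.086 + 3s ≈ 0.086 (Ksp is small, so little additional dissolves).
Ksp ≈ s × (0.086)^3
s = 8.6 × 10^-9 M
Check: 3s = 2.6 x 10^-8 ≪ 0.086, so the approximation is valid.

8.6 x 10^-9 M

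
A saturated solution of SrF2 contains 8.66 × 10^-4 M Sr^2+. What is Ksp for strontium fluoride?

SrF2(s) ⇌ Sr^2+(aq) + 2 F^-(aq)
Stoichiometry gives [F^-] = (2/1)[Sr^2+] = 1.732 x 10^-3 M.
Ksp = [Sr^2+][F^-]^2
Ksp = 8.66 × 10^-4 × (1.732 × 10^-3)^2 = 2.60 x 10^-9

Ksp = 2.60 × 10^-9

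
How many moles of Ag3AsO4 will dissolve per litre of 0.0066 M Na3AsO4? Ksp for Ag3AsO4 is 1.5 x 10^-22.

9.4 × 10^-8 M

Ag3AsO4(s) ⇌ 3 Ag^+ + AsO4^3-
Ksp = [Ag^+]^3[AsO4^3-]
Let s be the molar solubility in this solution. [Ag^+] = 3s, [AsO4^3-] = 0.0066 + s ≈ 0.0066 (since AsO4^3- from Na3AsO4 dominates).
Ksp ≈ (3s)^3 × 0.0066
s = 9.4 × 10^-8 M
Check: s = 9.4 × 10^-8 ≪ 0.0066, so the approximation is valid.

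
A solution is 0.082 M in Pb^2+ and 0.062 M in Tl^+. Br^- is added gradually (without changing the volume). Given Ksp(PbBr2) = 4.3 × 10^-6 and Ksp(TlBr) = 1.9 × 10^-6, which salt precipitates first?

TlBr

Each salt begins to precipitate when Q = Ksp, i.e. when [Br^-] reaches its threshold.
For PbBr2: 4.3 × 10^-6 = 0.082 × [Br^-]^2  ⇒  [Br^-] = 7.2 × 10^-3 M.
For TlBr: 1.9 × 10^-6 = 0.062 × [Br^-]  ⇒  [Br^-] = 3.1 × 10^-5 M.
The salt with the lower threshold [Br^-] precipitates first: TlBr.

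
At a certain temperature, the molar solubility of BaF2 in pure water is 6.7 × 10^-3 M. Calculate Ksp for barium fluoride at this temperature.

BaF2(s) <=> Ba^2+ + 2 F^-
For each mole of BaF2 that dissolves: [Ba^2+] = s, [F^-] = 2s.
Ksp = [Ba^2+][F^-]^2
Substituting: Ksp = s(2s)^2 = 4s^3
Ksp = 4 × (6.7 x 10^-3)^3 = 1.2 x 10^-6

1.2 × 10^-6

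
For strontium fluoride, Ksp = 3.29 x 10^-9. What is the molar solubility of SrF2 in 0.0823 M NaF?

s ≈ 4.86e-7 M

SrF2(s) ⇌ Sr^2+ + 2 F^-
Ksp = [Sr^2+][F^-]^2
Let s be the molar solubility in this solution. [Sr^2+] = s, [F^-] = 0.0823 + 2s ≈ 0.0823 (Ksp is small, so little additional dissolves).
Ksp ≈ s × (0.0823)^2
s = 4.86 × 10^-7 M
Check: 2s = 9.7 × 10^-7 ≪ 0.0823, so the approximation is valid.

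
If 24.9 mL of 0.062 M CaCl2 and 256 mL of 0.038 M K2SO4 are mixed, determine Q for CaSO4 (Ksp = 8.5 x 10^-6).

Total volume = 24.9 + 256 = 280.9 mL.
[Ca^2+] = 6.2 x 10^-2 × (24.9/280.9) = 5.50 × 10^-3 M
[SO4^2-] = 3.8 x 10^-2 × (256/280.9) = 3.46 × 10^-2 M
CaSO4(s) ⇌ Ca^2+(aq) + SO4^2-(aq), so Q = [Ca^2+][SO4^2-]
Q = (5.50 × 10^-3)(3.46 x 10^-2) = 1.9 × 10^-4
Q > Ksp, so CaSO4 will precipitate.

1.9 × 10^-4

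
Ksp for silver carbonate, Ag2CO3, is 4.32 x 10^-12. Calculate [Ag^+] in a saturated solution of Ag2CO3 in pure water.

Ag2CO3(s) ⇌ 2 Ag^+(aq) + CO3^2-(aq)
Ksp = [Ag^+]^2[CO3^2-]
If s mol/L of Ag2CO3 dissolves, [Ag^+] = 2s and [CO3^2-] = s.
So Ksp = (2s)^2 × s = 4s^3
s^3 = 4.32 x 10^-12 / 4, so s = 1.026 × 10^-4 M
[Ag^+] = 2s = 2.05 x 10^-4 M

[Ag^+] = 2.05 × 10^-4 M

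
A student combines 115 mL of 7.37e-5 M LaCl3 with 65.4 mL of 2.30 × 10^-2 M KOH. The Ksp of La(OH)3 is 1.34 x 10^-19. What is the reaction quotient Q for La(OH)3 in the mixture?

2.72 × 10^-11

Total volume = 115 + 65.4 = 180.4 mL.
[La^3+] = 7.37 × 10^-5 × (115/180.4) = 4.698 × 10^-5 M
[OH^-] = 2.30 × 10^-2 × (65.4/180.4) = 8.338 x 10^-3 M
La(OH)3(s) ⇌ La^3+(aq) + 3 OH^-(aq), so Q = [La^3+][OH^-]^3
Q = (4.698 × 10^-5)(8.338 × 10^-3)^3 = 2.72 x 10^-11
Q > Ksp, so La(OH)3 will precipitate.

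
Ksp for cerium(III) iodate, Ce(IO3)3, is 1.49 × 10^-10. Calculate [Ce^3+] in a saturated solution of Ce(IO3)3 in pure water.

[Ce^3+] ≈ 1.53 × 10^-3 M

Ce(IO3)3(s) ⇌ Ce^3+(aq) + 3 IO3^-(aq)
Ksp = [Ce^3+][IO3^-]^3
If s mol/L of Ce(IO3)3 dissolves, [Ce^3+] = s and [IO3^-] = 3s.
Substituting: Ksp = s(3s)^3 = 27s^4
s = (1.49 × 10^-10 / 27)^(1/4) = 1.533 × 10^-3 M
[Ce^3+] = s = 1.53 × 10^-3 M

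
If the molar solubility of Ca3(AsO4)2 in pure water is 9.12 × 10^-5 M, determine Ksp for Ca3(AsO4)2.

Ksp ≈ 6.81 x 10^-19

Ca3(AsO4)2(s) <=> 3 Ca^2+ + 2 AsO4^3-
With molar solubility s: [Ca^2+] = 3s, [AsO4^3-] = 2s.
Ksp = [Ca^2+]^3[AsO4^3-]^2
So Ksp = (3s)^3 × (2s)^2 = 108s^5
With s = 9.12 x 10^-5: Ksp = 6.81 × 10^-19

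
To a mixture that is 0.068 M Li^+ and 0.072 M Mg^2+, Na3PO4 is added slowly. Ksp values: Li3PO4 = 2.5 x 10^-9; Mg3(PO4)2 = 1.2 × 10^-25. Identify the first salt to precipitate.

Mg3(PO4)2

Each salt begins to precipitate when Q = Ksp, i.e. when [PO4^3-] reaches its threshold.
For Li3PO4: 2.5 x 10^-9 = (0.068)^3 × [PO4^3-]  ⇒  [PO4^3-] = 8.0 x 10^-6 M.
For Mg3(PO4)2: 1.2 × 10^-25 = (0.072)^3 × [PO4^3-]^2  ⇒  [PO4^3-] = 1.8 × 10^-11 M.
The salt with the lower threshold [PO4^3-] precipitates first: Mg3(PO4)2.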